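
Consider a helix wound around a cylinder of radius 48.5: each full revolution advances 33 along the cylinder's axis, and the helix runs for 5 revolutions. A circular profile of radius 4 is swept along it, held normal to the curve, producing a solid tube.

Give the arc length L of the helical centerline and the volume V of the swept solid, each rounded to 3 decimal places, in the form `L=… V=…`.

L=1532.580 V=77035.893

2πR = 2π·48.5 = 304.734487
per-turn = √(304.734487² + 33²) = √(92863.1078 + 1089) = √93952.1078 = 306.516081
L = 5 × 306.516081 = 1532.580404
V = π·4² × L = 50.265482 × 1532.580404 = 77035.893420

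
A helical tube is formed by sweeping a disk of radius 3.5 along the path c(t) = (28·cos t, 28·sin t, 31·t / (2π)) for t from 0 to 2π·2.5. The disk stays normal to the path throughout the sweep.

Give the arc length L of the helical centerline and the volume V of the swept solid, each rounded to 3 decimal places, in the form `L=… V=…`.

2πR = 2π·28 = 175.929189
per-turn = √(175.929189² + 31²) = √(30951.0794 + 961) = √31912.0794 = 178.639524
L = 2.5 × 178.639524 = 446.598809
V = π·3.5² × L = 38.484510 × 446.598809 = 17187.136336

L=446.599 V=17187.136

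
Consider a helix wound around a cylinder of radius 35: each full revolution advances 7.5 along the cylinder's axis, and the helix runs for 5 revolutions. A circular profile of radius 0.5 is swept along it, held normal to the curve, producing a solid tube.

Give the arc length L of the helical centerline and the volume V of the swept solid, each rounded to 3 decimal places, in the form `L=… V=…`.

2πR = 2π·35 = 219.911486
per-turn = √(219.911486² + 7.5²) = √(48361.0616 + 56.25) = √48417.3116 = 220.039341
L = 5 × 220.039341 = 1100.196705
V = π·0.5² × L = 0.785398 × 1100.196705 = 864.092471

L=1100.197 V=864.092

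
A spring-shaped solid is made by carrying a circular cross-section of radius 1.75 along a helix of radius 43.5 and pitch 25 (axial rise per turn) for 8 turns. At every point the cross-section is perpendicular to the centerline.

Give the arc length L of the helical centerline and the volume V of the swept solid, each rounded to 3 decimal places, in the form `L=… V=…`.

L=2195.676 V=21124.881

2πR = 2π·43.5 = 273.318561
per-turn = √(273.318561² + 25²) = √(74703.0357 + 625) = √75328.0357 = 274.459534
L = 8 × 274.459534 = 2195.676271
V = π·1.75² × L = 9.621128 × 2195.676271 = 21124.881352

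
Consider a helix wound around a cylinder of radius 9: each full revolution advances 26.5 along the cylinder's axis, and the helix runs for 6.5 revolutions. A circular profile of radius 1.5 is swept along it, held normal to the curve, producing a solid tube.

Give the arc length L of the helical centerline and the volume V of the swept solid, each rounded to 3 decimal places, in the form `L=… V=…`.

2πR = 2π·9 = 56.548668
per-turn = √(56.548668² + 26.5²) = √(3197.7518 + 702.25) = √3900.0018 = 62.449995
L = 6.5 × 62.449995 = 405.924965
V = π·1.5² × L = 7.068583 × 405.924965 = 2869.314497

L=405.925 V=2869.314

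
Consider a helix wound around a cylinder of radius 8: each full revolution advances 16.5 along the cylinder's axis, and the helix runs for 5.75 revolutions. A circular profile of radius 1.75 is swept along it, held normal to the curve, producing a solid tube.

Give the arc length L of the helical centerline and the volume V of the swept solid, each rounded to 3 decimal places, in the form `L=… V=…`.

L=304.200 V=2926.746

2πR = 2π·8 = 50.265482
per-turn = √(50.265482² + 16.5²) = √(2526.6187 + 272.25) = √2798.8687 = 52.904336
L = 5.75 × 52.904336 = 304.199930
V = π·1.75² × L = 9.621128 × 304.199930 = 2926.746310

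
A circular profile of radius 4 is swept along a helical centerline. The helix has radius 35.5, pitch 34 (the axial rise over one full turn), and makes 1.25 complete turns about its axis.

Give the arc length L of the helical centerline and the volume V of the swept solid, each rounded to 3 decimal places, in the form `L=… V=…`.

L=282.037 V=14176.720

2πR = 2π·35.5 = 223.053078
per-turn = √(223.053078² + 34²) = √(49752.6758 + 1156) = √50908.6758 = 225.629510
L = 1.25 × 225.629510 = 282.036888
V = π·4² × L = 50.265482 × 282.036888 = 14176.720221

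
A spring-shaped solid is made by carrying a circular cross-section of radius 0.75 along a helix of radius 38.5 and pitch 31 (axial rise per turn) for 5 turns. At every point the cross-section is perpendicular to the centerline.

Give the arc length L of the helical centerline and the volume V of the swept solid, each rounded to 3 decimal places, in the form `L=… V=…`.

L=1219.404 V=2154.865

2πR = 2π·38.5 = 241.902634
per-turn = √(241.902634² + 31²) = √(58516.8845 + 961) = √59477.8845 = 243.880882
L = 5 × 243.880882 = 1219.404409
V = π·0.75² × L = 1.767146 × 1219.404409 = 2154.865462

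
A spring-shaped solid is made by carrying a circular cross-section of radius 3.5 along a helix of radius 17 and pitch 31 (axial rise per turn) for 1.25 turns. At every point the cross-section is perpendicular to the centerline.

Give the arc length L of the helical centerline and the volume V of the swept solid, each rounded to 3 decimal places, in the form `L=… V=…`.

2πR = 2π·17 = 106.814150
per-turn = √(106.814150² + 31²) = √(11409.2627 + 961) = √12370.2627 = 111.221683
L = 1.25 × 111.221683 = 139.027103
V = π·3.5² × L = 38.484510 × 139.027103 = 5350.389948

L=139.027 V=5350.390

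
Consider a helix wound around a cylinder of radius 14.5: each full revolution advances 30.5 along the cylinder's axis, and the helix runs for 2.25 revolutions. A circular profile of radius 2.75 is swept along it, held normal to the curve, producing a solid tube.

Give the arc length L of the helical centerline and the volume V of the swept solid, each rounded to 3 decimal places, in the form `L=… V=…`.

2πR = 2π·14.5 = 91.106187
per-turn = √(91.106187² + 30.5²) = √(8300.3373 + 930.25) = √9230.5873 = 96.075945
L = 2.25 × 96.075945 = 216.170877
V = π·2.75² × L = 23.758294 × 216.170877 = 5135.851354

L=216.171 V=5135.851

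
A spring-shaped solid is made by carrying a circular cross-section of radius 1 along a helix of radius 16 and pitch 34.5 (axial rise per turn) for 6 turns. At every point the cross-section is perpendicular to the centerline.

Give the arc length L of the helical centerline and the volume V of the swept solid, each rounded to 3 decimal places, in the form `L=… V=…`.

L=637.716 V=2003.445

2πR = 2π·16 = 100.530965
per-turn = √(100.530965² + 34.5²) = √(10106.4749 + 1190.25) = √11296.7249 = 106.286052
L = 6 × 106.286052 = 637.716314
V = π·1² × L = 3.141593 × 637.716314 = 2003.444886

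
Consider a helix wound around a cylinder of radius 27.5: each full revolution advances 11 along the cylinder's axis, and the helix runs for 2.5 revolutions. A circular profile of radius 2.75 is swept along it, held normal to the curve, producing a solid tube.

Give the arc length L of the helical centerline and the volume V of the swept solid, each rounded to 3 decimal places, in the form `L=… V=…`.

2πR = 2π·27.5 = 172.787596
per-turn = √(172.787596² + 11²) = √(29855.5533 + 121) = √29976.5533 = 173.137383
L = 2.5 × 173.137383 = 432.843457
V = π·2.75² × L = 23.758294 × 432.843457 = 10283.622297

L=432.843 V=10283.622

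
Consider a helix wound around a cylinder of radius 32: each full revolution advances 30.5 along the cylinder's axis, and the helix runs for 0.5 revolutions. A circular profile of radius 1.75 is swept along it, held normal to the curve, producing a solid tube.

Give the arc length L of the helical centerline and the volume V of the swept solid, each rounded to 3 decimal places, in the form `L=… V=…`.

2πR = 2π·32 = 201.061930
per-turn = √(201.061930² + 30.5²) = √(40425.8996 + 930.25) = √41356.1496 = 203.362115
L = 0.5 × 203.362115 = 101.681057
V = π·1.75² × L = 9.621128 × 101.681057 = 978.286416

L=101.681 V=978.286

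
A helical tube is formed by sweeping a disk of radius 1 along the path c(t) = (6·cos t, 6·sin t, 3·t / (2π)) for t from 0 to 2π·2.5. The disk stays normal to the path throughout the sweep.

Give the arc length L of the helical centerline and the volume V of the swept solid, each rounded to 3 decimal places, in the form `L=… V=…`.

2πR = 2π·6 = 37.699112
per-turn = √(37.699112² + 3²) = √(1421.2230 + 9) = √1430.2230 = 37.818290
L = 2.5 × 37.818290 = 94.545724
V = π·1² × L = 3.141593 × 94.545724 = 297.024153

L=94.546 V=297.024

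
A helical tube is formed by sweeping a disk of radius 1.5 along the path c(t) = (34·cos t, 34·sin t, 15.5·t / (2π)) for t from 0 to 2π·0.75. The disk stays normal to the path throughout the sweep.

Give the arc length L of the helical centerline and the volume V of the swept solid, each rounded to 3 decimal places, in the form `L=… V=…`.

2πR = 2π·34 = 213.628300
per-turn = √(213.628300² + 15.5²) = √(45637.0508 + 240.25) = √45877.3008 = 214.189871
L = 0.75 × 214.189871 = 160.642403
V = π·1.5² × L = 7.068583 × 160.642403 = 1135.514235

L=160.642 V=1135.514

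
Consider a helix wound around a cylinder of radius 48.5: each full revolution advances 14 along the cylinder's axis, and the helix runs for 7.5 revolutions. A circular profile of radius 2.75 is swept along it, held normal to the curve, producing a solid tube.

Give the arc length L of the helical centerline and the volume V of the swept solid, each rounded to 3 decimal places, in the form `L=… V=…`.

2πR = 2π·48.5 = 304.734487
per-turn = √(304.734487² + 14²) = √(92863.1078 + 196) = √93059.1078 = 305.055909
L = 7.5 × 305.055909 = 2287.919320
V = π·2.75² × L = 23.758294 × 2287.919320 = 54357.060863

L=2287.919 V=54357.061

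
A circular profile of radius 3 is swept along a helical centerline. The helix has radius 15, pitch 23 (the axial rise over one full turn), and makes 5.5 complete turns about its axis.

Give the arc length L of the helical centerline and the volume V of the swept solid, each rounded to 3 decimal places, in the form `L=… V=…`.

L=533.575 V=15086.476

2πR = 2π·15 = 94.247780
per-turn = √(94.247780² + 23²) = √(8882.6440 + 529) = √9411.6440 = 97.013628
L = 5.5 × 97.013628 = 533.574952
V = π·3² × L = 28.274334 × 533.574952 = 15086.476355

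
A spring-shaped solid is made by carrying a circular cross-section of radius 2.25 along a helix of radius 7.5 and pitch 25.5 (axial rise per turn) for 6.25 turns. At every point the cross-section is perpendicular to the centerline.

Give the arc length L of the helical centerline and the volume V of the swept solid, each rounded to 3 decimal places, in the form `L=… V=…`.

L=334.881 V=5326.044

2πR = 2π·7.5 = 47.123890
per-turn = √(47.123890² + 25.5²) = √(2220.6610 + 650.25) = √2870.9110 = 53.580883
L = 6.25 × 53.580883 = 334.880517
V = π·2.25² × L = 15.904313 × 334.880517 = 5326.044493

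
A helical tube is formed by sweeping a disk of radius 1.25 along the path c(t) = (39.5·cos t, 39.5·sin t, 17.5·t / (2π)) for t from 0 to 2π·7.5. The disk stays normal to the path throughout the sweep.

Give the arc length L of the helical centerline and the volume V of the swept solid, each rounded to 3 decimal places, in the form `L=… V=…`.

2πR = 2π·39.5 = 248.185820
per-turn = √(248.185820² + 17.5²) = √(61596.2011 + 306.25) = √61902.4511 = 248.802032
L = 7.5 × 248.802032 = 1866.015239
V = π·1.25² × L = 4.908739 × 1866.015239 = 9159.780885

L=1866.015 V=9159.781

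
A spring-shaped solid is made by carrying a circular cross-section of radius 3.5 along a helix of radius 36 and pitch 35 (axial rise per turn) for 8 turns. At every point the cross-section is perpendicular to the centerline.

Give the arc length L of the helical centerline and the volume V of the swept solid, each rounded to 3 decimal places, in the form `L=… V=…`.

L=1831.092 V=70468.678

2πR = 2π·36 = 226.194671
per-turn = √(226.194671² + 35²) = √(51164.0292 + 1225) = √52389.0292 = 228.886499
L = 8 × 228.886499 = 1831.091988
V = π·3.5² × L = 38.484510 × 1831.091988 = 70468.677948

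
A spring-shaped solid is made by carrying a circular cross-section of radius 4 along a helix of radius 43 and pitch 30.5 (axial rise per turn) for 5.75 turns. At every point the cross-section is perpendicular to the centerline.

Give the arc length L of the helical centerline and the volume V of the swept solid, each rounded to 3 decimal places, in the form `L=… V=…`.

L=1563.385 V=78584.310

2πR = 2π·43 = 270.176968
per-turn = √(270.176968² + 30.5²) = √(72995.5942 + 930.25) = √73925.8442 = 271.893075
L = 5.75 × 271.893075 = 1563.385180
V = π·4² × L = 50.265482 × 1563.385180 = 78584.310358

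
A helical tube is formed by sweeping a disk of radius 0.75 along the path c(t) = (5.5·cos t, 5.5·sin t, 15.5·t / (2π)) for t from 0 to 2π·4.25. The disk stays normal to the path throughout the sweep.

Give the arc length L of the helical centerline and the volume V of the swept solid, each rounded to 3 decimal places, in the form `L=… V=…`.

2πR = 2π·5.5 = 34.557519
per-turn = √(34.557519² + 15.5²) = √(1194.2221 + 240.25) = √1434.4721 = 37.874426
L = 4.25 × 37.874426 = 160.966310
V = π·0.75² × L = 1.767146 × 160.966310 = 284.450949

L=160.966 V=284.451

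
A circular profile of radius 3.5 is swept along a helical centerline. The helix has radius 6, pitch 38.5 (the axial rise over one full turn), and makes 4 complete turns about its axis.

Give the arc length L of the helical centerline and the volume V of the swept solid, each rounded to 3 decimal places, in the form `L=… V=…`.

2πR = 2π·6 = 37.699112
per-turn = √(37.699112² + 38.5²) = √(1421.2230 + 1482.25) = √2903.4730 = 53.883885
L = 4 × 53.883885 = 215.535539
V = π·3.5² × L = 38.484510 × 215.535539 = 8294.779605

L=215.536 V=8294.780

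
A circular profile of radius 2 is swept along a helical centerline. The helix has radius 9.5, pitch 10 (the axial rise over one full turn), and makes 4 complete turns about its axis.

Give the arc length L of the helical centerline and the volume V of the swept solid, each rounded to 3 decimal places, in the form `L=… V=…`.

2πR = 2π·9.5 = 59.690260
per-turn = √(59.690260² + 10²) = √(3562.9272 + 100) = √3662.9272 = 60.522121
L = 4 × 60.522121 = 242.088486
V = π·2² × L = 12.566371 × 242.088486 = 3042.173636

L=242.088 V=3042.174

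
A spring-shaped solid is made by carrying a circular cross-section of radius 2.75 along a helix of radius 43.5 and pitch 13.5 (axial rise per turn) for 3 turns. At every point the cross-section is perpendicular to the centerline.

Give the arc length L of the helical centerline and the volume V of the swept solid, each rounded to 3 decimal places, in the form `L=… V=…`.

2πR = 2π·43.5 = 273.318561
per-turn = √(273.318561² + 13.5²) = √(74703.0357 + 182.25) = √74885.2857 = 273.651760
L = 3 × 273.651760 = 820.955280
V = π·2.75² × L = 23.758294 × 820.955280 = 19504.497261

L=820.955 V=19504.497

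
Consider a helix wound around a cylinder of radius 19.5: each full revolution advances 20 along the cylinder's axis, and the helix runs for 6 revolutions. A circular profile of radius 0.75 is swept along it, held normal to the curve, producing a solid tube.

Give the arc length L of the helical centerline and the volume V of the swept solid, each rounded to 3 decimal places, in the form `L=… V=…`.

2πR = 2π·19.5 = 122.522113
per-turn = √(122.522113² + 20²) = √(15011.6683 + 400) = √15411.6683 = 124.143740
L = 6 × 124.143740 = 744.862443
V = π·0.75² × L = 1.767146 × 744.862443 = 1316.280588

L=744.862 V=1316.281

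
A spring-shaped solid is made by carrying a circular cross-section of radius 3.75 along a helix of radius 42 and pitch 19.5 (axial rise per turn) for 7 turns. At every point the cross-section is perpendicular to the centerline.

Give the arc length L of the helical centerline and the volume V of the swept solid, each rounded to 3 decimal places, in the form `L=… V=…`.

2πR = 2π·42 = 263.893783
per-turn = √(263.893783² + 19.5²) = √(69639.9287 + 380.25) = √70020.1787 = 264.613262
L = 7 × 264.613262 = 1852.292837
V = π·3.75² × L = 44.178647 × 1852.292837 = 81831.790815

L=1852.293 V=81831.791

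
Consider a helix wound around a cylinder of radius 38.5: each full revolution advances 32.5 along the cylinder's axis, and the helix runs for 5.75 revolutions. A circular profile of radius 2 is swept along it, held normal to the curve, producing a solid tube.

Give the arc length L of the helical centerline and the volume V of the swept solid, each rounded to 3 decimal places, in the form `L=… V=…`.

L=1403.437 V=17636.116

2πR = 2π·38.5 = 241.902634
per-turn = √(241.902634² + 32.5²) = √(58516.8845 + 1056.25) = √59573.1345 = 244.076083
L = 5.75 × 244.076083 = 1403.437480
V = π·2² × L = 12.566371 × 1403.437480 = 17636.115503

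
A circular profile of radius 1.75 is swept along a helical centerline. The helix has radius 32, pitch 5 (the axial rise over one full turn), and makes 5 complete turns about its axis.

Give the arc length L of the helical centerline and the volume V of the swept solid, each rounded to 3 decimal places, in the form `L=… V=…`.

L=1005.620 V=9675.203

2πR = 2π·32 = 201.061930
per-turn = √(201.061930² + 5²) = √(40425.8996 + 25) = √40450.8996 = 201.124090
L = 5 × 201.124090 = 1005.620451
V = π·1.75² × L = 9.621128 × 1005.620451 = 9675.202573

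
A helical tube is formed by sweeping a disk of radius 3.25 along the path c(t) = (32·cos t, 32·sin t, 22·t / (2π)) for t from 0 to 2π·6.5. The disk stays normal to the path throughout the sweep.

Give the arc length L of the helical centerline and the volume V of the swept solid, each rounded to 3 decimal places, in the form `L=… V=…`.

2πR = 2π·32 = 201.061930
per-turn = √(201.061930² + 22²) = √(40425.8996 + 484) = √40909.8996 = 202.261958
L = 6.5 × 202.261958 = 1314.702727
V = π·3.25² × L = 33.183072 × 1314.702727 = 43625.875765

L=1314.703 V=43625.876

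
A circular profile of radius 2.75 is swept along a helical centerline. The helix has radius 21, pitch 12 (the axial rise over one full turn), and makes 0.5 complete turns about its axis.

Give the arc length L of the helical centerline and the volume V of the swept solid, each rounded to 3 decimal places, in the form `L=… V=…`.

2πR = 2π·21 = 131.946891
per-turn = √(131.946891² + 12²) = √(17409.9822 + 144) = √17553.9822 = 132.491442
L = 0.5 × 132.491442 = 66.245721
V = π·2.75² × L = 23.758294 × 66.245721 = 1573.885343

L=66.246 V=1573.885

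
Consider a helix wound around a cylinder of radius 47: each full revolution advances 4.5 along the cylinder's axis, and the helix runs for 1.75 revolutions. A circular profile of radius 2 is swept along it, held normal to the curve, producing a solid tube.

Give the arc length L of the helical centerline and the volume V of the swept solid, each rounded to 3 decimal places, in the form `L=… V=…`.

2πR = 2π·47 = 295.309709
per-turn = √(295.309709² + 4.5²) = √(87207.8245 + 20.25) = √87228.0745 = 295.343993
L = 1.75 × 295.343993 = 516.851989
V = π·2² × L = 12.566371 × 516.851989 = 6494.953642

L=516.852 V=6494.954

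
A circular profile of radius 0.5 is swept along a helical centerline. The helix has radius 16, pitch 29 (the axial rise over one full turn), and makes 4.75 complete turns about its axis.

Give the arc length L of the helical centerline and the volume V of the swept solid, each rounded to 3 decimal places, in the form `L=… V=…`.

2πR = 2π·16 = 100.530965
per-turn = √(100.530965² + 29²) = √(10106.4749 + 841) = √10947.4749 = 104.630182
L = 4.75 × 104.630182 = 496.993363
V = π·0.5² × L = 0.785398 × 496.993363 = 390.337674

L=496.993 V=390.338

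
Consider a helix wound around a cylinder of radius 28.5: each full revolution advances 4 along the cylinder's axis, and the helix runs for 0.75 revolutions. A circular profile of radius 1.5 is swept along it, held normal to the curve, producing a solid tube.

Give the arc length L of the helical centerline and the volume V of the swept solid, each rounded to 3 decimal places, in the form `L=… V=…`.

L=134.337 V=949.569

2πR = 2π·28.5 = 179.070781
per-turn = √(179.070781² + 4²) = √(32066.3447 + 16) = √32082.3447 = 179.115451
L = 0.75 × 179.115451 = 134.336588
V = π·1.5² × L = 7.068583 × 134.336588 = 949.569386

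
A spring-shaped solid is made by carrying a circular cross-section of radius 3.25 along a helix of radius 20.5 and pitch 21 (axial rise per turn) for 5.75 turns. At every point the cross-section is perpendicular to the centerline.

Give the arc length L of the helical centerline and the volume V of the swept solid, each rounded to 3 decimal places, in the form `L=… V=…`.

2πR = 2π·20.5 = 128.805299
per-turn = √(128.805299² + 21²) = √(16590.8050 + 441) = √17031.8050 = 130.505958
L = 5.75 × 130.505958 = 750.409257
V = π·3.25² × L = 33.183072 × 750.409257 = 24900.884702

L=750.409 V=24900.885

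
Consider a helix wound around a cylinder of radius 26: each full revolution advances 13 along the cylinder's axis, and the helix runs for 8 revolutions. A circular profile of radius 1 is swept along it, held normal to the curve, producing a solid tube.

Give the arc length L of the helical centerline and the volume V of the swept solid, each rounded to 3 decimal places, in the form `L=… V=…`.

2πR = 2π·26 = 163.362818
per-turn = √(163.362818² + 13²) = √(26687.4103 + 169) = √26856.4103 = 163.879255
L = 8 × 163.879255 = 1311.034042
V = π·1² × L = 3.141593 × 1311.034042 = 4118.734915

L=1311.034 V=4118.735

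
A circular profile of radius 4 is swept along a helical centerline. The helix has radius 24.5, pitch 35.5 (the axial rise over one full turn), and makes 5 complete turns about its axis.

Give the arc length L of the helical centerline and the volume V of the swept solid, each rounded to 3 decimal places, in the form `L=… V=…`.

2πR = 2π·24.5 = 153.938040
per-turn = √(153.938040² + 35.5²) = √(23696.9202 + 1260.25) = √24957.1702 = 157.978385
L = 5 × 157.978385 = 789.891926
V = π·4² × L = 50.265482 × 789.891926 = 39704.298731

L=789.892 V=39704.299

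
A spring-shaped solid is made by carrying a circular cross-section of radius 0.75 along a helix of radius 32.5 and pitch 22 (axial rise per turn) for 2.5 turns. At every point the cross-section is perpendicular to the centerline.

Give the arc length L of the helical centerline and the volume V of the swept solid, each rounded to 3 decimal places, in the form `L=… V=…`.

2πR = 2π·32.5 = 204.203522
per-turn = √(204.203522² + 22²) = √(41699.0786 + 484) = √42183.0786 = 205.385196
L = 2.5 × 205.385196 = 513.462989
V = π·0.75² × L = 1.767146 × 513.462989 = 907.363999

L=513.463 V=907.364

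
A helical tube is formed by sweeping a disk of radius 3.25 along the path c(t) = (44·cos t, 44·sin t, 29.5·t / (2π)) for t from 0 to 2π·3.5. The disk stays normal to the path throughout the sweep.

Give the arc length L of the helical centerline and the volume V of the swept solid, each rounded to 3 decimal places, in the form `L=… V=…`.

L=973.104 V=32290.569

2πR = 2π·44 = 276.460154
per-turn = √(276.460154² + 29.5²) = √(76430.2165 + 870.25) = √77300.4665 = 278.029614
L = 3.5 × 278.029614 = 973.103650
V = π·3.25² × L = 33.183072 × 973.103650 = 32290.568887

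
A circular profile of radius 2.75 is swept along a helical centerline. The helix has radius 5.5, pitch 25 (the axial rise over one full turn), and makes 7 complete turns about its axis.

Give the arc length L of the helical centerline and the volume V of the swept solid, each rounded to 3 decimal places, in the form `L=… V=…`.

2πR = 2π·5.5 = 34.557519
per-turn = √(34.557519² + 25²) = √(1194.2221 + 625) = √1819.2221 = 42.652340
L = 7 × 42.652340 = 298.566382
V = π·2.75² × L = 23.758294 × 298.566382 = 7093.428016

L=298.566 V=7093.428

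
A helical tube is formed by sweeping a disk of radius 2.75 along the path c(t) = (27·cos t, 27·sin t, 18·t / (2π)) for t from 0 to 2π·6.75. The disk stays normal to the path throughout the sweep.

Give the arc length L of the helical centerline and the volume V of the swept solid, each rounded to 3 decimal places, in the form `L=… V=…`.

2πR = 2π·27 = 169.646003
per-turn = √(169.646003² + 18²) = √(28779.7664 + 324) = √29103.7664 = 170.598260
L = 6.75 × 170.598260 = 1151.538257
V = π·2.75² × L = 23.758294 × 1151.538257 = 27358.584980

L=1151.538 V=27358.585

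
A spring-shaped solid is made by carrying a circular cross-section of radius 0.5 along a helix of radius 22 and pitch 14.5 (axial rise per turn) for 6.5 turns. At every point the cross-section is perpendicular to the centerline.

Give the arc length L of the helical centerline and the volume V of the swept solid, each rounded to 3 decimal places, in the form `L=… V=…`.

2πR = 2π·22 = 138.230077
per-turn = √(138.230077² + 14.5²) = √(19107.5541 + 210.25) = √19317.8041 = 138.988504
L = 6.5 × 138.988504 = 903.425273
V = π·0.5² × L = 0.785398 × 903.425273 = 709.548550

L=903.425 V=709.549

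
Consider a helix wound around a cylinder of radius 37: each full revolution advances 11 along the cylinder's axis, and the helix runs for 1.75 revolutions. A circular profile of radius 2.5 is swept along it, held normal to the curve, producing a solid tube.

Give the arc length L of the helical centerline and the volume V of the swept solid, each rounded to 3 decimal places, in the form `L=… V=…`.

L=407.291 V=7997.148

2πR = 2π·37 = 232.477856
per-turn = √(232.477856² + 11²) = √(54045.9537 + 121) = √54166.9537 = 232.737951
L = 1.75 × 232.737951 = 407.291414
V = π·2.5² × L = 19.634954 × 407.291414 = 7997.148208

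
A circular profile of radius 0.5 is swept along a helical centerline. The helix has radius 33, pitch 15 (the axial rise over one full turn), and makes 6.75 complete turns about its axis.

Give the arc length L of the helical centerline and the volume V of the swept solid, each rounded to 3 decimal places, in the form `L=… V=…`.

2πR = 2π·33 = 207.345115
per-turn = √(207.345115² + 15²) = √(42991.9968 + 225) = √43216.9968 = 207.886981
L = 6.75 × 207.886981 = 1403.237120
V = π·0.5² × L = 0.785398 × 1403.237120 = 1102.099857

L=1403.237 V=1102.100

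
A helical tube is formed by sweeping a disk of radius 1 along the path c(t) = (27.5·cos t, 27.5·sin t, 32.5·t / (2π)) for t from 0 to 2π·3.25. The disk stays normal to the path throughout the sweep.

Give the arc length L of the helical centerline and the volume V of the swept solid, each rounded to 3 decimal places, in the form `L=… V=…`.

L=571.407 V=1795.128

2πR = 2π·27.5 = 172.787596
per-turn = √(172.787596² + 32.5²) = √(29855.5533 + 1056.25) = √30911.8033 = 175.817528
L = 3.25 × 175.817528 = 571.406967
V = π·1² × L = 3.141593 × 571.406967 = 1795.127931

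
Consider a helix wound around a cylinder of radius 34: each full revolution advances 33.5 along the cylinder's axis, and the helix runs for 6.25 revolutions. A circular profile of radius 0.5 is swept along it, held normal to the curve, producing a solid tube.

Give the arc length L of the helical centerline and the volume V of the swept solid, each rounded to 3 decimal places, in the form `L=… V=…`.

2πR = 2π·34 = 213.628300
per-turn = √(213.628300² + 33.5²) = √(45637.0508 + 1122.25) = √46759.3008 = 216.238990
L = 6.25 × 216.238990 = 1351.493687
V = π·0.5² × L = 0.785398 × 1351.493687 = 1061.460659

L=1351.494 V=1061.461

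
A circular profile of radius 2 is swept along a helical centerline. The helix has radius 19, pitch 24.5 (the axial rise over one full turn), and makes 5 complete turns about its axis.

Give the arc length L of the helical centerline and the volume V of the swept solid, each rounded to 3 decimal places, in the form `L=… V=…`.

2πR = 2π·19 = 119.380521
per-turn = √(119.380521² + 24.5²) = √(14251.7088 + 600.25) = √14851.9588 = 121.868613
L = 5 × 121.868613 = 609.343063
V = π·2² × L = 12.566371 × 609.343063 = 7657.230766

L=609.343 V=7657.231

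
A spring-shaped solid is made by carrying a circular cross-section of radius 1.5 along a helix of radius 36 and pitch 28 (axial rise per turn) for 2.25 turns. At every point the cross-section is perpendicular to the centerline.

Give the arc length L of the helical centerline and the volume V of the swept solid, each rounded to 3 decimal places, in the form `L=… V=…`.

L=512.822 V=3624.929

2πR = 2π·36 = 226.194671
per-turn = √(226.194671² + 28²) = √(51164.0292 + 784) = √51948.0292 = 227.921103
L = 2.25 × 227.921103 = 512.822482
V = π·1.5² × L = 7.068583 × 512.822482 = 3624.928519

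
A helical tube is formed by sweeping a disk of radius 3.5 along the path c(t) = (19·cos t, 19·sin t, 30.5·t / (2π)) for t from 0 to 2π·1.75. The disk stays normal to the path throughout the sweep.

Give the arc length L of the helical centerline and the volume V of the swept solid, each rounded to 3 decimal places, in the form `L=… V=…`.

L=215.626 V=8298.277

2πR = 2π·19 = 119.380521
per-turn = √(119.380521² + 30.5²) = √(14251.7088 + 930.25) = √15181.9588 = 123.215091
L = 1.75 × 123.215091 = 215.626410
V = π·3.5² × L = 38.484510 × 215.626410 = 8298.276733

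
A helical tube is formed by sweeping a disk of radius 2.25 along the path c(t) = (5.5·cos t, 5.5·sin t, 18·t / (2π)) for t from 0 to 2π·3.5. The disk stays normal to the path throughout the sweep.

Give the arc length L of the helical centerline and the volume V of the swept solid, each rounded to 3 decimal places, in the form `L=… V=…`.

L=136.375 V=2168.955

2πR = 2π·5.5 = 34.557519
per-turn = √(34.557519² + 18²) = √(1194.2221 + 324) = √1518.2221 = 38.964370
L = 3.5 × 38.964370 = 136.375295
V = π·2.25² × L = 15.904313 × 136.375295 = 2168.955353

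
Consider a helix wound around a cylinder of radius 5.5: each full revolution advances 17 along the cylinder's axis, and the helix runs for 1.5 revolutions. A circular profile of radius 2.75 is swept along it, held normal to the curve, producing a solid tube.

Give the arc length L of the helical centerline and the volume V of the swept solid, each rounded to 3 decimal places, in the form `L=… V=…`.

2πR = 2π·5.5 = 34.557519
per-turn = √(34.557519² + 17²) = √(1194.2221 + 289) = √1483.2221 = 38.512623
L = 1.5 × 38.512623 = 57.768935
V = π·2.75² × L = 23.758294 × 57.768935 = 1372.491357

L=57.769 V=1372.491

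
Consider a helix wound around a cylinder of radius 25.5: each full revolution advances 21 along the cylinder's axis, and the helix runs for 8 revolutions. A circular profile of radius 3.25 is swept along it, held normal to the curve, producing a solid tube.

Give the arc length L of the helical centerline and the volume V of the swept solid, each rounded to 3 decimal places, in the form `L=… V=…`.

2πR = 2π·25.5 = 160.221225
per-turn = √(160.221225² + 21²) = √(25670.8410 + 441) = √26111.8410 = 161.591587
L = 8 × 161.591587 = 1292.732697
V = π·3.25² × L = 33.183072 × 1292.732697 = 42896.842697

L=1292.733 V=42896.843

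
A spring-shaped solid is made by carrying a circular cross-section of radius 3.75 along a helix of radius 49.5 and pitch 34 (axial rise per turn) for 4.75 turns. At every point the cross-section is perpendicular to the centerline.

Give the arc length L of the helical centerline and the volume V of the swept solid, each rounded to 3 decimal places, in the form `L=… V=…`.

L=1486.135 V=65655.442

2πR = 2π·49.5 = 311.017673
per-turn = √(311.017673² + 34²) = √(96731.9927 + 1156) = √97887.9927 = 312.870569
L = 4.75 × 312.870569 = 1486.135201
V = π·3.75² × L = 44.178647 × 1486.135201 = 65655.441987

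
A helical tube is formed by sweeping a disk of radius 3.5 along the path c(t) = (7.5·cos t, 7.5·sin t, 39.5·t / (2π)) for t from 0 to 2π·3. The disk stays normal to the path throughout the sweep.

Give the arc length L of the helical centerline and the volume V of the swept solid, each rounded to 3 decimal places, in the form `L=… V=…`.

2πR = 2π·7.5 = 47.123890
per-turn = √(47.123890² + 39.5²) = √(2220.6610 + 1560.25) = √3780.9110 = 61.489113
L = 3 × 61.489113 = 184.467338
V = π·3.5² × L = 38.484510 × 184.467338 = 7099.135128

L=184.467 V=7099.135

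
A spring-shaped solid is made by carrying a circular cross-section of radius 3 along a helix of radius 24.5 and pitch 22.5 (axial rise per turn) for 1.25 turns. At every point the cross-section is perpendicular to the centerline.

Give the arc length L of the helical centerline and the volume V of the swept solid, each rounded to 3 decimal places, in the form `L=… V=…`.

2πR = 2π·24.5 = 153.938040
per-turn = √(153.938040² + 22.5²) = √(23696.9202 + 506.25) = √24203.1702 = 155.573681
L = 1.25 × 155.573681 = 194.467101
V = π·3² × L = 28.274334 × 194.467101 = 5498.427744

L=194.467 V=5498.428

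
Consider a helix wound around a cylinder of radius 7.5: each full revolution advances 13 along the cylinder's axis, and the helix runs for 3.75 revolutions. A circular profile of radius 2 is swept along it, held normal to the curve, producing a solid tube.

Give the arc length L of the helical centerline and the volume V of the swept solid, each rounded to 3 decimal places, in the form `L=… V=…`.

L=183.316 V=2303.612

2πR = 2π·7.5 = 47.123890
per-turn = √(47.123890² + 13²) = √(2220.6610 + 169) = √2389.6610 = 48.884159
L = 3.75 × 48.884159 = 183.315596
V = π·2² × L = 12.566371 × 183.315596 = 2303.611717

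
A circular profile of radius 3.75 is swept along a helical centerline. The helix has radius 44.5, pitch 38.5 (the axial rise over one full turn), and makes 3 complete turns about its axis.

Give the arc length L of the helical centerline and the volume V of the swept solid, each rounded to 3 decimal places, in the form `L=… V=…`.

L=846.720 V=37406.936

2πR = 2π·44.5 = 279.601746
per-turn = √(279.601746² + 38.5²) = √(78177.1365 + 1482.25) = √79659.3865 = 282.239945
L = 3 × 282.239945 = 846.719835
V = π·3.75² × L = 44.178647 × 846.719835 = 37406.936415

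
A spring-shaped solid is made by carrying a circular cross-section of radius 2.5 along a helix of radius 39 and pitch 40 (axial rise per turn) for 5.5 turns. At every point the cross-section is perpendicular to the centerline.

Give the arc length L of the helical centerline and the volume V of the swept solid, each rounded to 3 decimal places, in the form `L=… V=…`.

L=1365.581 V=26813.123

2πR = 2π·39 = 245.044227
per-turn = √(245.044227² + 40²) = √(60046.6732 + 1600) = √61646.6732 = 248.287481
L = 5.5 × 248.287481 = 1365.581145
V = π·2.5² × L = 19.634954 × 1365.581145 = 26813.123081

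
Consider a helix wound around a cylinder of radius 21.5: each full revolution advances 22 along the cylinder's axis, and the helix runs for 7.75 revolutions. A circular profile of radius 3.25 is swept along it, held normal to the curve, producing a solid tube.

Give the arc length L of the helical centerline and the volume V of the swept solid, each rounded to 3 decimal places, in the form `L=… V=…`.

2πR = 2π·21.5 = 135.088484
per-turn = √(135.088484² + 22²) = √(18248.8985 + 484) = √18732.8985 = 136.868179
L = 7.75 × 136.868179 = 1060.728391
V = π·3.25² × L = 33.183072 × 1060.728391 = 35198.226982

L=1060.728 V=35198.227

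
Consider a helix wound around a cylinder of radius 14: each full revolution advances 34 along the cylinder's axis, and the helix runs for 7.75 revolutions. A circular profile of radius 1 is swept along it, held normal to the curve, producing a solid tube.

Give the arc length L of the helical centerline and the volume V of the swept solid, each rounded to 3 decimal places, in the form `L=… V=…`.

L=730.878 V=2296.120

2πR = 2π·14 = 87.964594
per-turn = √(87.964594² + 34²) = √(7737.7699 + 1156) = √8893.7699 = 94.306786
L = 7.75 × 94.306786 = 730.877590
V = π·1² × L = 3.141593 × 730.877590 = 2296.119668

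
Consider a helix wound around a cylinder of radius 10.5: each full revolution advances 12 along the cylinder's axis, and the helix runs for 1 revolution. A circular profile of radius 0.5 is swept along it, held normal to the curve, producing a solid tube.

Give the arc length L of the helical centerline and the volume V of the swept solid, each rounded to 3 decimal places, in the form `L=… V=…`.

2πR = 2π·10.5 = 65.973446
per-turn = √(65.973446² + 12²) = √(4352.4955 + 144) = √4496.4955 = 67.055914
L = 1 × 67.055914 = 67.055914
V = π·0.5² × L = 0.785398 × 67.055914 = 52.665591

L=67.056 V=52.666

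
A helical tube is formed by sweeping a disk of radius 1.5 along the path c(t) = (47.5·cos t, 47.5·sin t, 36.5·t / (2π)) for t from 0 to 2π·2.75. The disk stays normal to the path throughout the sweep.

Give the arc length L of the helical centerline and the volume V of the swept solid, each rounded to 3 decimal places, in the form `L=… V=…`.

2πR = 2π·47.5 = 298.451302
per-turn = √(298.451302² + 36.5²) = √(89073.1797 + 1332.25) = √90405.4297 = 300.674957
L = 2.75 × 300.674957 = 826.856132
V = π·1.5² × L = 7.068583 × 826.856132 = 5844.701584

L=826.856 V=5844.702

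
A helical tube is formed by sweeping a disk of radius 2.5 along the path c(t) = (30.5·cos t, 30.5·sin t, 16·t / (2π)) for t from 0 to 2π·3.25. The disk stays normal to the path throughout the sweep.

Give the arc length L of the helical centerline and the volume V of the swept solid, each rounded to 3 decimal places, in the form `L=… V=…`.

L=624.988 V=12271.606

2πR = 2π·30.5 = 191.637152
per-turn = √(191.637152² + 16²) = √(36724.7980 + 256) = √36980.7980 = 192.303921
L = 3.25 × 192.303921 = 624.987743
V = π·2.5² × L = 19.634954 × 624.987743 = 12271.605633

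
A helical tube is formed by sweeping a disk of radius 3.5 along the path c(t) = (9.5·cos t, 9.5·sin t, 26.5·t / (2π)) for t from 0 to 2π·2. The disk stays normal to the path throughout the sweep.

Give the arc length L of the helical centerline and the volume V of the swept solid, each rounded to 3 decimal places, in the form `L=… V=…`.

L=130.617 V=5026.718

2πR = 2π·9.5 = 59.690260
per-turn = √(59.690260² + 26.5²) = √(3562.9272 + 702.25) = √4265.1772 = 65.308324
L = 2 × 65.308324 = 130.616648
V = π·3.5² × L = 38.484510 × 130.616648 = 5026.717700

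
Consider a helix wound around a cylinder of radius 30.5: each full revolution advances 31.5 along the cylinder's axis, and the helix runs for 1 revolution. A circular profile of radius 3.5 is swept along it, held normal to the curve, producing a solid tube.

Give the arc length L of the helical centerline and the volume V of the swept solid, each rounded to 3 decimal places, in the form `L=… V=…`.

2πR = 2π·30.5 = 191.637152
per-turn = √(191.637152² + 31.5²) = √(36724.7980 + 992.25) = √37717.0480 = 194.208774
L = 1 × 194.208774 = 194.208774
V = π·3.5² × L = 38.484510 × 194.208774 = 7474.029514

L=194.209 V=7474.030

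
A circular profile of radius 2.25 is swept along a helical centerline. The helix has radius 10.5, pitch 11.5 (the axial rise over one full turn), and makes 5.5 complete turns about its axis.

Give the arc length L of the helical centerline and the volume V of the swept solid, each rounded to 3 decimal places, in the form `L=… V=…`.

2πR = 2π·10.5 = 65.973446
per-turn = √(65.973446² + 11.5²) = √(4352.4955 + 132.25) = √4484.7455 = 66.968243
L = 5.5 × 66.968243 = 368.325335
V = π·2.25² × L = 15.904313 × 368.325335 = 5857.961348

L=368.325 V=5857.961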